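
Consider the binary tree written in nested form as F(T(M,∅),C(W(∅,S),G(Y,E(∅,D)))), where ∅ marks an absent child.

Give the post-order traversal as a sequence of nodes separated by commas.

Post-order visits the left subtree, then the right subtree, then the node.
At F: go left to T.
  At T: go left to M.
    M is a leaf — visit M.
  At T: no right child.
  Visit T.
At F: go right to C.
  At C: go left to W.
    At W: no left child.
    At W: go right to S.
      S is a leaf — visit S.
    Visit W.
  At C: go right to G.
    At G: go left to Y.
      Y is a leaf — visit Y.
    At G: go right to E.
      At E: no left child.
      At E: go right to D.
        D is a leaf — visit D.
      Visit E.
    Visit G.
  Visit C.
Visit F.

M, T, S, W, Y, D, E, G, C, F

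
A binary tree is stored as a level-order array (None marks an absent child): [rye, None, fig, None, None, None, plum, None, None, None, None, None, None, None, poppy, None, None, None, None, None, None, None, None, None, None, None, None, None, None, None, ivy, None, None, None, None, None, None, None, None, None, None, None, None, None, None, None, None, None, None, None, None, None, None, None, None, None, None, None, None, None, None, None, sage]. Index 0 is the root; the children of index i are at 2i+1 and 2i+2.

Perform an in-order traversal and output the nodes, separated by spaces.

rye fig plum poppy ivy sage

In-order visits the left subtree, then the node, then the right subtree.
At rye: no left child.
Visit rye.
At rye: go right to fig.
  At fig: no left child.
  Visit fig.
  At fig: go right to plum.
    At plum: no left child.
    Visit plum.
    At plum: go right to poppy.
      At poppy: no left child.
      Visit poppy.
      At poppy: go right to ivy.
        At ivy: no left child.
        Visit ivy.
        At ivy: go right to sage.
          sage is a leaf — visit sage.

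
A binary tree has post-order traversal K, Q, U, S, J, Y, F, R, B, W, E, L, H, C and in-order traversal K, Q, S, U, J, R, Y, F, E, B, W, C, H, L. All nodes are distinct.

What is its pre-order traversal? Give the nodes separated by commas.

C, E, R, J, S, Q, K, U, F, Y, W, B, H, L

The last element of post-order is the root; it splits in-order into left and right subtrees.
Root C: left subtree has 11 nodes {K, Q, S, U, J, R, Y, F, E, B, W}, right has 2 {H, L}.
  Root E: left subtree has 8 nodes {K, Q, S, U, J, R, Y, F}, right has 2 {B, W}.
    Root R: left subtree has 5 nodes {K, Q, S, U, J}, right has 2 {Y, F}.
      Root J: left subtree has 4 nodes {K, Q, S, U}, right has 0 { }.
        Root S: left subtree has 2 nodes {K, Q}, right has 1 {U}.
          Root Q: left subtree has 1 node {K}, right has 0 { }.
      Root F: left subtree has 1 node {Y}, right has 0 { }.
    Root W: left subtree has 1 node {B}, right has 0 { }.
  Root H: left subtree has 0 nodes { }, right has 1 {L}.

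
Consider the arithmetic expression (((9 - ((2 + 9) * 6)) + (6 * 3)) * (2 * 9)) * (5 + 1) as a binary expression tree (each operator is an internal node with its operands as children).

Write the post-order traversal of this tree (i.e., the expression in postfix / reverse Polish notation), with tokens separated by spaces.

9 2 9 + 6 * - 6 3 * + 2 9 * * 5 1 + *

Post-order on an expression tree gives postfix notation: for each operator, emit left operand, right operand, then the operator.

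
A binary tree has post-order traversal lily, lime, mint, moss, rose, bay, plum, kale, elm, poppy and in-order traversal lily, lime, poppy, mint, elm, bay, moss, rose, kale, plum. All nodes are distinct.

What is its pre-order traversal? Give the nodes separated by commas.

The last element of post-order is the root; it splits in-order into left and right subtrees.
Root poppy: left subtree has 2 nodes {lily, lime}, right has 7 {mint, elm, bay, moss, rose, kale, plum}.
  Root lime: left subtree has 1 node {lily}, right has 0 { }.
  Root elm: left subtree has 1 node {mint}, right has 5 {bay, moss, rose, kale, plum}.
    Root kale: left subtree has 3 nodes {bay, moss, rose}, right has 1 {plum}.
      Root bay: left subtree has 0 nodes { }, right has 2 {moss, rose}.
        Root rose: left subtree has 1 node {moss}, right has 0 { }.

poppy, lime, lily, elm, mint, kale, bay, rose, moss, plum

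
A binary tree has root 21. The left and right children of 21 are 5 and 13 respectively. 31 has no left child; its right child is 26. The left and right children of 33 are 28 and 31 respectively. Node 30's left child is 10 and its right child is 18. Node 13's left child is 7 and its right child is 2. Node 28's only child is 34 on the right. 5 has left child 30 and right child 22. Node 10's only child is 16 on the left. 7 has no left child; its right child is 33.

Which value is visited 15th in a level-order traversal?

Level-order visits nodes level by level from the root, left to right within each level.
Level 0: 21
Level 1: 5, 13
Level 2: 30, 22, 7, 2
Level 3: 10, 18, 33
Level 4: 16, 28, 31
Level 5: 34, 26
Full level-order sequence: 21, 5, 13, 30, 22, 7, 2, 10, 18, 33, 16, 28, 31, 34, 26.

26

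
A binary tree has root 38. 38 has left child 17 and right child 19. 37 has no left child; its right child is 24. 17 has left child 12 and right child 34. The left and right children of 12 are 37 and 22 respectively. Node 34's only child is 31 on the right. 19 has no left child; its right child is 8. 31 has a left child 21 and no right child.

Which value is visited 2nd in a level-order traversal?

Level-order visits nodes level by level from the root, left to right within each level.
Level 0: 38
Level 1: 17, 19
Level 2: 12, 34, 8
Level 3: 37, 22, 31
Level 4: 24, 21
Full level-order sequence: 38, 17, 19, 12, 34, 8, 37, 22, 31, 24, 21.

17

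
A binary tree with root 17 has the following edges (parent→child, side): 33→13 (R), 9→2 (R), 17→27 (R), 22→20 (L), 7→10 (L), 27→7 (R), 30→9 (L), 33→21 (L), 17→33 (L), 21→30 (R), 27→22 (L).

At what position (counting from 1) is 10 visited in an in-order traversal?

In-order visits the left subtree, then the node, then the right subtree.
At 17: go left to 33.
  At 33: go left to 21.
    At 21: no left child.
    Visit 21.
    At 21: go right to 30.
      At 30: go left to 9.
        At 9: no left child.
        Visit 9.
        At 9: go right to 2.
          2 is a leaf — visit 2.
      Visit 30.
      At 30: no right child.
  Visit 33.
  At 33: go right to 13.
    13 is a leaf — visit 13.
Visit 17.
At 17: go right to 27.
  At 27: go left to 22.
    At 22: go left to 20.
      20 is a leaf — visit 20.
    Visit 22.
    At 22: no right child.
  Visit 27.
  At 27: go right to 7.
    At 7: go left to 10.
      10 is a leaf — visit 10.
    Visit 7.
    At 7: no right child.
Full in-order sequence: 21, 9, 2, 30, 33, 13, 17, 20, 22, 27, 10, 7.

11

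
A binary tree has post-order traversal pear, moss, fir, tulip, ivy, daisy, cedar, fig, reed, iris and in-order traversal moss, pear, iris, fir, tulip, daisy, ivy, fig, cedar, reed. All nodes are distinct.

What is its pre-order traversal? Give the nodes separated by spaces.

The last element of post-order is the root; it splits in-order into left and right subtrees.
Root iris: left subtree has 2 nodes {moss, pear}, right has 7 {fir, tulip, daisy, ivy, fig, cedar, reed}.
  Root moss: left subtree has 0 nodes { }, right has 1 {pear}.
  Root reed: left subtree has 6 nodes {fir, tulip, daisy, ivy, fig, cedar}, right has 0 { }.
    Root fig: left subtree has 4 nodes {fir, tulip, daisy, ivy}, right has 1 {cedar}.
      Root daisy: left subtree has 2 nodes {fir, tulip}, right has 1 {ivy}.
        Root tulip: left subtree has 1 node {fir}, right has 0 { }.

iris moss pear reed fig daisy tulip fir ivy cedar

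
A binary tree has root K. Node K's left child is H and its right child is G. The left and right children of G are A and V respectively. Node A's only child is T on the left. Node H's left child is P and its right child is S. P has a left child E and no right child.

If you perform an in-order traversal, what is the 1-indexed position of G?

8

In-order visits the left subtree, then the node, then the right subtree.
At K: go left to H.
  At H: go left to P.
    At P: go left to E.
      E is a leaf — visit E.
    Visit P.
    At P: no right child.
  Visit H.
  At H: go right to S.
    S is a leaf — visit S.
Visit K.
At K: go right to G.
  At G: go left to A.
    At A: go left to T.
      T is a leaf — visit T.
    Visit A.
    At A: no right child.
  Visit G.
  At G: go right to V.
    V is a leaf — visit V.
Full in-order sequence: E, P, H, S, K, T, A, G, V.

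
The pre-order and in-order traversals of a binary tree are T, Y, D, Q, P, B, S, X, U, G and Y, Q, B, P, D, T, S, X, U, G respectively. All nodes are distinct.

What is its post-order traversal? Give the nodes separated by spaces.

B P Q D Y G U X S T

The first element of pre-order is the root; it splits in-order into left and right subtrees.
Root T: left subtree has 5 nodes {Y, Q, B, P, D}, right has 4 {S, X, U, G}.
  Root Y: left subtree has 0 nodes { }, right has 4 {Q, B, P, D}.
    Root D: left subtree has 3 nodes {Q, B, P}, right has 0 { }.
      Root Q: left subtree has 0 nodes { }, right has 2 {B, P}.
        Root P: left subtree has 1 node {B}, right has 0 { }.
  Root S: left subtree has 0 nodes { }, right has 3 {X, U, G}.
    Root X: left subtree has 0 nodes { }, right has 2 {U, G}.
      Root U: left subtree has 0 nodes { }, right has 1 {G}.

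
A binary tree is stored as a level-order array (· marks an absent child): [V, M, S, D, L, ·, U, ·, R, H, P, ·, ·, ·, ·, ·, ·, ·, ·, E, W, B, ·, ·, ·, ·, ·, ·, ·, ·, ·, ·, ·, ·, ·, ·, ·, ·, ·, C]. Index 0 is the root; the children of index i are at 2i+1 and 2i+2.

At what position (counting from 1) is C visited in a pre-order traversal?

8

Pre-order visits the node, then its left subtree, then its right subtree.
Visit V.
At V: go left to M.
  Visit M.
  At M: go left to D.
    Visit D.
    At D: no left child.
    At D: go right to R.
      R is a leaf — visit R.
  At M: go right to L.
    Visit L.
    At L: go left to H.
      Visit H.
      At H: go left to E.
        Visit E.
        At E: go left to C.
          C is a leaf — visit C.
        At E: no right child.
      At H: go right to W.
        W is a leaf — visit W.
    At L: go right to P.
      Visit P.
      At P: go left to B.
        B is a leaf — visit B.
      At P: no right child.
At V: go right to S.
  Visit S.
  At S: no left child.
  At S: go right to U.
    U is a leaf — visit U.
Full pre-order sequence: V, M, D, R, L, H, E, C, W, P, B, S, U.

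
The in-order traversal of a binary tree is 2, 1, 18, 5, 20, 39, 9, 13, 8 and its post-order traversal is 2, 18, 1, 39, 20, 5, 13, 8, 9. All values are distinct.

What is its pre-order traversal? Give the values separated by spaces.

The last element of post-order is the root; it splits in-order into left and right subtrees.
Root 9: left subtree has 6 nodes {2, 1, 18, 5, 20, 39}, right has 2 {13, 8}.
  Root 5: left subtree has 3 nodes {2, 1, 18}, right has 2 {20, 39}.
    Root 1: left subtree has 1 node {2}, right has 1 {18}.
    Root 20: left subtree has 0 nodes { }, right has 1 {39}.
  Root 8: left subtree has 1 node {13}, right has 0 { }.

9 5 1 2 18 20 39 8 13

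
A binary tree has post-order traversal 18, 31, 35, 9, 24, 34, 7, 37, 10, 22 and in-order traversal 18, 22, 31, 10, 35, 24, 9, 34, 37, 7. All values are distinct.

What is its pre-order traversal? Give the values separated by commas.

22, 18, 10, 31, 37, 34, 24, 35, 9, 7

The last element of post-order is the root; it splits in-order into left and right subtrees.
Root 22: left subtree has 1 node {18}, right has 8 {31, 10, 35, 24, 9, 34, 37, 7}.
  Root 10: left subtree has 1 node {31}, right has 6 {35, 24, 9, 34, 37, 7}.
    Root 37: left subtree has 4 nodes {35, 24, 9, 34}, right has 1 {7}.
      Root 34: left subtree has 3 nodes {35, 24, 9}, right has 0 { }.
        Root 24: left subtree has 1 node {35}, right has 1 {9}.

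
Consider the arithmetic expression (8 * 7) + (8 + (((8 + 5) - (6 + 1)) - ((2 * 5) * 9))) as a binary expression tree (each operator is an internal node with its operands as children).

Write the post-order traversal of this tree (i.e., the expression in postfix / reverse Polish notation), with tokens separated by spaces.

8 7 * 8 8 5 + 6 1 + - 2 5 * 9 * - + +

Post-order on an expression tree gives postfix notation: for each operator, emit left operand, right operand, then the operator.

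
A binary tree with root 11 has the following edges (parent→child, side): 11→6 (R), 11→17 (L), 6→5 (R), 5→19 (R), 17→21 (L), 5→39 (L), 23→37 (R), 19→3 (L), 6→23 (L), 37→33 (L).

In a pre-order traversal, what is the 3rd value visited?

21

Pre-order visits the node, then its left subtree, then its right subtree.
Visit 11.
At 11: go left to 17.
  Visit 17.
  At 17: go left to 21.
    21 is a leaf — visit 21.
  At 17: no right child.
At 11: go right to 6.
  Visit 6.
  At 6: go left to 23.
    Visit 23.
    At 23: no left child.
    At 23: go right to 37.
      Visit 37.
      At 37: go left to 33.
        33 is a leaf — visit 33.
      At 37: no right child.
  At 6: go right to 5.
    Visit 5.
    At 5: go left to 39.
      39 is a leaf — visit 39.
    At 5: go right to 19.
      Visit 19.
      At 19: go left to 3.
        3 is a leaf — visit 3.
      At 19: no right child.
Full pre-order sequence: 11, 17, 21, 6, 23, 37, 33, 5, 39, 19, 3.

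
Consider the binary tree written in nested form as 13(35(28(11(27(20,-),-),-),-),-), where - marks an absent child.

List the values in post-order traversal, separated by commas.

Post-order visits the left subtree, then the right subtree, then the node.
At 13: go left to 35.
  At 35: go left to 28.
    At 28: go left to 11.
      At 11: go left to 27.
        At 27: go left to 20.
          20 is a leaf — visit 20.
        At 27: no right child.
        Visit 27.
      At 11: no right child.
      Visit 11.
    At 28: no right child.
    Visit 28.
  At 35: no right child.
  Visit 35.
At 13: no right child.
Visit 13.

20, 27, 11, 28, 35, 13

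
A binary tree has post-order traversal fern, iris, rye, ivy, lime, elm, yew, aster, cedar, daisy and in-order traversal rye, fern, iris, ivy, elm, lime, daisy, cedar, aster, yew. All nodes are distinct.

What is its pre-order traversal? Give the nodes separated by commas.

daisy, elm, ivy, rye, iris, fern, lime, cedar, aster, yew

The last element of post-order is the root; it splits in-order into left and right subtrees.
Root daisy: left subtree has 6 nodes {rye, fern, iris, ivy, elm, lime}, right has 3 {cedar, aster, yew}.
  Root elm: left subtree has 4 nodes {rye, fern, iris, ivy}, right has 1 {lime}.
    Root ivy: left subtree has 3 nodes {rye, fern, iris}, right has 0 { }.
      Root rye: left subtree has 0 nodes { }, right has 2 {fern, iris}.
        Root iris: left subtree has 1 node {fern}, right has 0 { }.
  Root cedar: left subtree has 0 nodes { }, right has 2 {aster, yew}.
    Root aster: left subtree has 0 nodes { }, right has 1 {yew}.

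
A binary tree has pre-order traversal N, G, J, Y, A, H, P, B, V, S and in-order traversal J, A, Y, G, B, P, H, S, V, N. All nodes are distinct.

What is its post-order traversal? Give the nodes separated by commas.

The first element of pre-order is the root; it splits in-order into left and right subtrees.
Root N: left subtree has 9 nodes {J, A, Y, G, B, P, H, S, V}, right has 0 { }.
  Root G: left subtree has 3 nodes {J, A, Y}, right has 5 {B, P, H, S, V}.
    Root J: left subtree has 0 nodes { }, right has 2 {A, Y}.
      Root Y: left subtree has 1 node {A}, right has 0 { }.
    Root H: left subtree has 2 nodes {B, P}, right has 2 {S, V}.
      Root P: left subtree has 1 node {B}, right has 0 { }.
      Root V: left subtree has 1 node {S}, right has 0 { }.

A, Y, J, B, P, S, V, H, G, N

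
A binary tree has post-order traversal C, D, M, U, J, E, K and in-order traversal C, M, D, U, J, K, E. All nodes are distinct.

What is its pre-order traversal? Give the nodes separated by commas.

K, J, U, M, C, D, E

The last element of post-order is the root; it splits in-order into left and right subtrees.
Root K: left subtree has 5 nodes {C, M, D, U, J}, right has 1 {E}.
  Root J: left subtree has 4 nodes {C, M, D, U}, right has 0 { }.
    Root U: left subtree has 3 nodes {C, M, D}, right has 0 { }.
      Root M: left subtree has 1 node {C}, right has 1 {D}.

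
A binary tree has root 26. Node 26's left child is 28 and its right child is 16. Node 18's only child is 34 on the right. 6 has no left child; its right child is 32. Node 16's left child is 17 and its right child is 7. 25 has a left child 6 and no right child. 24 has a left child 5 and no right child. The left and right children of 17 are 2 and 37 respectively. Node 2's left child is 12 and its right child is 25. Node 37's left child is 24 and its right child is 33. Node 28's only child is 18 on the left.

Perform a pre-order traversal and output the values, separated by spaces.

26 28 18 34 16 17 2 12 25 6 32 37 24 5 33 7

Pre-order visits the node, then its left subtree, then its right subtree.
Visit 26.
At 26: go left to 28.
  Visit 28.
  At 28: go left to 18.
    Visit 18.
    At 18: no left child.
    At 18: go right to 34.
      34 is a leaf — visit 34.
  At 28: no right child.
At 26: go right to 16.
  Visit 16.
  At 16: go left to 17.
    Visit 17.
    At 17: go left to 2.
      Visit 2.
      At 2: go left to 12.
        12 is a leaf — visit 12.
      At 2: go right to 25.
        Visit 25.
        At 25: go left to 6.
          Visit 6.
          At 6: no left child.
          At 6: go right to 32.
            32 is a leaf — visit 32.
        At 25: no right child.
    At 17: go right to 37.
      Visit 37.
      At 37: go left to 24.
        Visit 24.
        At 24: go left to 5.
          5 is a leaf — visit 5.
        At 24: no right child.
      At 37: go right to 33.
        33 is a leaf — visit 33.
  At 16: go right to 7.
    7 is a leaf — visit 7.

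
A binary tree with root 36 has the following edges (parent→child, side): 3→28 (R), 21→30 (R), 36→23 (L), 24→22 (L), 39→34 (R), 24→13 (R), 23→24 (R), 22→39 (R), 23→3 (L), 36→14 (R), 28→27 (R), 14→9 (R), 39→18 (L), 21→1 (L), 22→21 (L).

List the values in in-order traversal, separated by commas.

3, 28, 27, 23, 1, 21, 30, 22, 18, 39, 34, 24, 13, 36, 14, 9

In-order visits the left subtree, then the node, then the right subtree.
At 36: go left to 23.
  At 23: go left to 3.
    At 3: no left child.
    Visit 3.
    At 3: go right to 28.
      At 28: no left child.
      Visit 28.
      At 28: go right to 27.
        27 is a leaf — visit 27.
  Visit 23.
  At 23: go right to 24.
    At 24: go left to 22.
      At 22: go left to 21.
        At 21: go left to 1.
          1 is a leaf — visit 1.
        Visit 21.
        At 21: go right to 30.
          30 is a leaf — visit 30.
      Visit 22.
      At 22: go right to 39.
        At 39: go left to 18.
          18 is a leaf — visit 18.
        Visit 39.
        At 39: go right to 34.
          34 is a leaf — visit 34.
    Visit 24.
    At 24: go right to 13.
      13 is a leaf — visit 13.
Visit 36.
At 36: go right to 14.
  At 14: no left child.
  Visit 14.
  At 14: go right to 9.
    9 is a leaf — visit 9.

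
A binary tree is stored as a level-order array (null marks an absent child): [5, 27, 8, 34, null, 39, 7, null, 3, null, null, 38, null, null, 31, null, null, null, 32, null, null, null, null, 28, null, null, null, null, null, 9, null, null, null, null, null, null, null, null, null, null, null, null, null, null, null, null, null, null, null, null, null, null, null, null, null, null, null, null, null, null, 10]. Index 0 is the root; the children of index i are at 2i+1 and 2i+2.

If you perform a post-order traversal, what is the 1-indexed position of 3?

2

Post-order visits the left subtree, then the right subtree, then the node.
At 5: go left to 27.
  At 27: go left to 34.
    At 34: no left child.
    At 34: go right to 3.
      At 3: no left child.
      At 3: go right to 32.
        32 is a leaf — visit 32.
      Visit 3.
    Visit 34.
  At 27: no right child.
  Visit 27.
At 5: go right to 8.
  At 8: go left to 39.
    At 39: go left to 38.
      At 38: go left to 28.
        28 is a leaf — visit 28.
      At 38: no right child.
      Visit 38.
    At 39: no right child.
    Visit 39.
  At 8: go right to 7.
    At 7: no left child.
    At 7: go right to 31.
      At 31: go left to 9.
        At 9: no left child.
        At 9: go right to 10.
          10 is a leaf — visit 10.
        Visit 9.
      At 31: no right child.
      Visit 31.
    Visit 7.
  Visit 8.
Visit 5.
Full post-order sequence: 32, 3, 34, 27, 28, 38, 39, 10, 9, 31, 7, 8, 5.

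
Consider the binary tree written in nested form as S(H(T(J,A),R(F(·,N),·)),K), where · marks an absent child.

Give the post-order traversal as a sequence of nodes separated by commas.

J, A, T, N, F, R, H, K, S

Post-order visits the left subtree, then the right subtree, then the node.
At S: go left to H.
  At H: go left to T.
    At T: go left to J.
      J is a leaf — visit J.
    At T: go right to A.
      A is a leaf — visit A.
    Visit T.
  At H: go right to R.
    At R: go left to F.
      At F: no left child.
      At F: go right to N.
        N is a leaf — visit N.
      Visit F.
    At R: no right child.
    Visit R.
  Visit H.
At S: go right to K.
  K is a leaf — visit K.
Visit S.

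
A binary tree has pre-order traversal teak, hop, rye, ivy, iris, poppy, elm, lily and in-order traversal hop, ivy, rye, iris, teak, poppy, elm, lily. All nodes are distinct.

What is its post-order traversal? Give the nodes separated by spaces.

The first element of pre-order is the root; it splits in-order into left and right subtrees.
Root teak: left subtree has 4 nodes {hop, ivy, rye, iris}, right has 3 {poppy, elm, lily}.
  Root hop: left subtree has 0 nodes { }, right has 3 {ivy, rye, iris}.
    Root rye: left subtree has 1 node {ivy}, right has 1 {iris}.
  Root poppy: left subtree has 0 nodes { }, right has 2 {elm, lily}.
    Root elm: left subtree has 0 nodes { }, right has 1 {lily}.

ivy iris rye hop lily elm poppy teak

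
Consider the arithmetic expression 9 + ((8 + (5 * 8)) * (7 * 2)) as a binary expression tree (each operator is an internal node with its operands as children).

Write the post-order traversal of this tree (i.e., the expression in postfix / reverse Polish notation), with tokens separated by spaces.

Post-order on an expression tree gives postfix notation: for each operator, emit left operand, right operand, then the operator.

9 8 5 8 * + 7 2 * * +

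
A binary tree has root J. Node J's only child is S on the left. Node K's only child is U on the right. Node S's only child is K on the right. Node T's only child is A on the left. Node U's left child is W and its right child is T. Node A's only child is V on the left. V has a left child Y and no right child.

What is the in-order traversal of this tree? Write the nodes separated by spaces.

In-order visits the left subtree, then the node, then the right subtree.
At J: go left to S.
  At S: no left child.
  Visit S.
  At S: go right to K.
    At K: no left child.
    Visit K.
    At K: go right to U.
      At U: go left to W.
        W is a leaf — visit W.
      Visit U.
      At U: go right to T.
        At T: go left to A.
          At A: go left to V.
            At V: go left to Y.
              Y is a leaf — visit Y.
            Visit V.
            At V: no right child.
          Visit A.
          At A: no right child.
        Visit T.
        At T: no right child.
Visit J.
At J: no right child.

S K W U Y V A T J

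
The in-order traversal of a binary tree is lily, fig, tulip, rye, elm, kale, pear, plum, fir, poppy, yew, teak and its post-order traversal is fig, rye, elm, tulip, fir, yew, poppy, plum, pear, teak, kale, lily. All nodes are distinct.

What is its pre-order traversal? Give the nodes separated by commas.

lily, kale, tulip, fig, elm, rye, teak, pear, plum, poppy, fir, yew

The last element of post-order is the root; it splits in-order into left and right subtrees.
Root lily: left subtree has 0 nodes { }, right has 11 {fig, tulip, rye, elm, kale, pear, plum, fir, poppy, yew, teak}.
  Root kale: left subtree has 4 nodes {fig, tulip, rye, elm}, right has 6 {pear, plum, fir, poppy, yew, teak}.
    Root tulip: left subtree has 1 node {fig}, right has 2 {rye, elm}.
      Root elm: left subtree has 1 node {rye}, right has 0 { }.
    Root teak: left subtree has 5 nodes {pear, plum, fir, poppy, yew}, right has 0 { }.
      Root pear: left subtree has 0 nodes { }, right has 4 {plum, fir, poppy, yew}.
        Root plum: left subtree has 0 nodes { }, right has 3 {fir, poppy, yew}.
          Root poppy: left subtree has 1 node {fir}, right has 1 {yew}.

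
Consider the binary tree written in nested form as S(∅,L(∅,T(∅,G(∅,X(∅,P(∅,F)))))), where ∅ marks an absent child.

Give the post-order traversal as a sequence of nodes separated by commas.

Post-order visits the left subtree, then the right subtree, then the node.
At S: no left child.
At S: go right to L.
  At L: no left child.
  At L: go right to T.
    At T: no left child.
    At T: go right to G.
      At G: no left child.
      At G: go right to X.
        At X: no left child.
        At X: go right to P.
          At P: no left child.
          At P: go right to F.
            F is a leaf — visit F.
          Visit P.
        Visit X.
      Visit G.
    Visit T.
  Visit L.
Visit S.

F, P, X, G, T, L, S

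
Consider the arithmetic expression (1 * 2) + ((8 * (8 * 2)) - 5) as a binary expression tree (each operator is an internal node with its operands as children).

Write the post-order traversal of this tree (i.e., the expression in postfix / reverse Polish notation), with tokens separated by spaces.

Post-order on an expression tree gives postfix notation: for each operator, emit left operand, right operand, then the operator.

1 2 * 8 8 2 * * 5 - +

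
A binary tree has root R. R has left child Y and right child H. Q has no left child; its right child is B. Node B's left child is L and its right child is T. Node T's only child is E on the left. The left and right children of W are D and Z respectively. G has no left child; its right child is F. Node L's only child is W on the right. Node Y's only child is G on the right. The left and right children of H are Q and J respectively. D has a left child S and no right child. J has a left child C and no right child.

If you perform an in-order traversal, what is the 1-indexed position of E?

In-order visits the left subtree, then the node, then the right subtree.
At R: go left to Y.
  At Y: no left child.
  Visit Y.
  At Y: go right to G.
    At G: no left child.
    Visit G.
    At G: go right to F.
      F is a leaf — visit F.
Visit R.
At R: go right to H.
  At H: go left to Q.
    At Q: no left child.
    Visit Q.
    At Q: go right to B.
      At B: go left to L.
        At L: no left child.
        Visit L.
        At L: go right to W.
          At W: go left to D.
            At D: go left to S.
              S is a leaf — visit S.
            Visit D.
            At D: no right child.
          Visit W.
          At W: go right to Z.
            Z is a leaf — visit Z.
      Visit B.
      At B: go right to T.
        At T: go left to E.
          E is a leaf — visit E.
        Visit T.
        At T: no right child.
  Visit H.
  At H: go right to J.
    At J: go left to C.
      C is a leaf — visit C.
    Visit J.
    At J: no right child.
Full in-order sequence: Y, G, F, R, Q, L, S, D, W, Z, B, E, T, H, C, J.

12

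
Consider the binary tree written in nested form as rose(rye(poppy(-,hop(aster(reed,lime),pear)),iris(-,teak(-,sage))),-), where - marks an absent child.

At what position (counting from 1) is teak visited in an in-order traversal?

9

In-order visits the left subtree, then the node, then the right subtree.
At rose: go left to rye.
  At rye: go left to poppy.
    At poppy: no left child.
    Visit poppy.
    At poppy: go right to hop.
      At hop: go left to aster.
        At aster: go left to reed.
          reed is a leaf — visit reed.
        Visit aster.
        At aster: go right to lime.
          lime is a leaf — visit lime.
      Visit hop.
      At hop: go right to pear.
        pear is a leaf — visit pear.
  Visit rye.
  At rye: go right to iris.
    At iris: no left child.
    Visit iris.
    At iris: go right to teak.
      At teak: no left child.
      Visit teak.
      At teak: go right to sage.
        sage is a leaf — visit sage.
Visit rose.
At rose: no right child.
Full in-order sequence: poppy, reed, aster, lime, hop, pear, rye, iris, teak, sage, rose.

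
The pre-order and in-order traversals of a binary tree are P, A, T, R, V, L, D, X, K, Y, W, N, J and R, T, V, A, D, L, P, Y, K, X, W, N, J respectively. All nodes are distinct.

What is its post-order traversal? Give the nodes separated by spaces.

R V T D L A Y K J N W X P

The first element of pre-order is the root; it splits in-order into left and right subtrees.
Root P: left subtree has 6 nodes {R, T, V, A, D, L}, right has 6 {Y, K, X, W, N, J}.
  Root A: left subtree has 3 nodes {R, T, V}, right has 2 {D, L}.
    Root T: left subtree has 1 node {R}, right has 1 {V}.
    Root L: left subtree has 1 node {D}, right has 0 { }.
  Root X: left subtree has 2 nodes {Y, K}, right has 3 {W, N, J}.
    Root K: left subtree has 1 node {Y}, right has 0 { }.
    Root W: left subtree has 0 nodes { }, right has 2 {N, J}.
      Root N: left subtree has 0 nodes { }, right has 1 {J}.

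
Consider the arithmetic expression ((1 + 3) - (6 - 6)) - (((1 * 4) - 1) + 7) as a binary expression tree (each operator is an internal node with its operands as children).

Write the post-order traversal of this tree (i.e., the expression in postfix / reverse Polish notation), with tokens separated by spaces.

Post-order on an expression tree gives postfix notation: for each operator, emit left operand, right operand, then the operator.

1 3 + 6 6 - - 1 4 * 1 - 7 + -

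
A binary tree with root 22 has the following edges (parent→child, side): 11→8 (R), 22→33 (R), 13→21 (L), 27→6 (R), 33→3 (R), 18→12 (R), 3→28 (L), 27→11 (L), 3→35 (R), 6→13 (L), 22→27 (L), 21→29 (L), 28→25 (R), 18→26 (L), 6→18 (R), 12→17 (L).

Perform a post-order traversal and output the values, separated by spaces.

Post-order visits the left subtree, then the right subtree, then the node.
At 22: go left to 27.
  At 27: go left to 11.
    At 11: no left child.
    At 11: go right to 8.
      8 is a leaf — visit 8.
    Visit 11.
  At 27: go right to 6.
    At 6: go left to 13.
      At 13: go left to 21.
        At 21: go left to 29.
          29 is a leaf — visit 29.
        At 21: no right child.
        Visit 21.
      At 13: no right child.
      Visit 13.
    At 6: go right to 18.
      At 18: go left to 26.
        26 is a leaf — visit 26.
      At 18: go right to 12.
        At 12: go left to 17.
          17 is a leaf — visit 17.
        At 12: no right child.
        Visit 12.
      Visit 18.
    Visit 6.
  Visit 27.
At 22: go right to 33.
  At 33: no left child.
  At 33: go right to 3.
    At 3: go left to 28.
      At 28: no left child.
      At 28: go right to 25.
        25 is a leaf — visit 25.
      Visit 28.
    At 3: go right to 35.
      35 is a leaf — visit 35.
    Visit 3.
  Visit 33.
Visit 22.

8 11 29 21 13 26 17 12 18 6 27 25 28 35 3 33 22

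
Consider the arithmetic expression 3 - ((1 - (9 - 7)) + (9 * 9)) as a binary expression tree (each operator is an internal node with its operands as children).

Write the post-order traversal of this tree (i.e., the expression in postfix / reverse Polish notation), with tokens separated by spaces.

3 1 9 7 - - 9 9 * + -

Post-order on an expression tree gives postfix notation: for each operator, emit left operand, right operand, then the operator.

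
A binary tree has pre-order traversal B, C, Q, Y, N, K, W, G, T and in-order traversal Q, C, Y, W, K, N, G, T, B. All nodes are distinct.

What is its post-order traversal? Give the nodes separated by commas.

Q, W, K, T, G, N, Y, C, B

The first element of pre-order is the root; it splits in-order into left and right subtrees.
Root B: left subtree has 8 nodes {Q, C, Y, W, K, N, G, T}, right has 0 { }.
  Root C: left subtree has 1 node {Q}, right has 6 {Y, W, K, N, G, T}.
    Root Y: left subtree has 0 nodes { }, right has 5 {W, K, N, G, T}.
      Root N: left subtree has 2 nodes {W, K}, right has 2 {G, T}.
        Root K: left subtree has 1 node {W}, right has 0 { }.
        Root G: left subtree has 0 nodes { }, right has 1 {T}.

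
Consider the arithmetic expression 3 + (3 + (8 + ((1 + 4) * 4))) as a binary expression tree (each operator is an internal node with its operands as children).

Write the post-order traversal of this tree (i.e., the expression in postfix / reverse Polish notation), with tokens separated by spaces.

3 3 8 1 4 + 4 * + + +

Post-order on an expression tree gives postfix notation: for each operator, emit left operand, right operand, then the operator.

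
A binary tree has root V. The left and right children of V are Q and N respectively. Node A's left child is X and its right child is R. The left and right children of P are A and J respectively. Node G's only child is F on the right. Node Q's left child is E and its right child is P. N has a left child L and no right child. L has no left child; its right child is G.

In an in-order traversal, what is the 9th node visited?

In-order visits the left subtree, then the node, then the right subtree.
At V: go left to Q.
  At Q: go left to E.
    E is a leaf — visit E.
  Visit Q.
  At Q: go right to P.
    At P: go left to A.
      At A: go left to X.
        X is a leaf — visit X.
      Visit A.
      At A: go right to R.
        R is a leaf — visit R.
    Visit P.
    At P: go right to J.
      J is a leaf — visit J.
Visit V.
At V: go right to N.
  At N: go left to L.
    At L: no left child.
    Visit L.
    At L: go right to G.
      At G: no left child.
      Visit G.
      At G: go right to F.
        F is a leaf — visit F.
  Visit N.
  At N: no right child.
Full in-order sequence: E, Q, X, A, R, P, J, V, L, G, F, N.

L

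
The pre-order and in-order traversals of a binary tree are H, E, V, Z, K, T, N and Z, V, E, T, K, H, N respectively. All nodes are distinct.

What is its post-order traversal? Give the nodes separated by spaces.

Z V T K E N H

The first element of pre-order is the root; it splits in-order into left and right subtrees.
Root H: left subtree has 5 nodes {Z, V, E, T, K}, right has 1 {N}.
  Root E: left subtree has 2 nodes {Z, V}, right has 2 {T, K}.
    Root V: left subtree has 1 node {Z}, right has 0 { }.
    Root K: left subtree has 1 node {T}, right has 0 { }.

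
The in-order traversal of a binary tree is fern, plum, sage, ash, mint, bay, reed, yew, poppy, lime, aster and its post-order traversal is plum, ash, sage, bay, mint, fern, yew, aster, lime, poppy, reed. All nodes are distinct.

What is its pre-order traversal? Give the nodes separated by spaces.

reed fern mint sage plum ash bay poppy yew lime aster

The last element of post-order is the root; it splits in-order into left and right subtrees.
Root reed: left subtree has 6 nodes {fern, plum, sage, ash, mint, bay}, right has 4 {yew, poppy, lime, aster}.
  Root fern: left subtree has 0 nodes { }, right has 5 {plum, sage, ash, mint, bay}.
    Root mint: left subtree has 3 nodes {plum, sage, ash}, right has 1 {bay}.
      Root sage: left subtree has 1 node {plum}, right has 1 {ash}.
  Root poppy: left subtree has 1 node {yew}, right has 2 {lime, aster}.
    Root lime: left subtree has 0 nodes { }, right has 1 {aster}.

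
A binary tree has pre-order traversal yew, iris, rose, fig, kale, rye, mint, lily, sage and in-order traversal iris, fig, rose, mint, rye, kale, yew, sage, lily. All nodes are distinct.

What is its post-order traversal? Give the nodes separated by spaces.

The first element of pre-order is the root; it splits in-order into left and right subtrees.
Root yew: left subtree has 6 nodes {iris, fig, rose, mint, rye, kale}, right has 2 {sage, lily}.
  Root iris: left subtree has 0 nodes { }, right has 5 {fig, rose, mint, rye, kale}.
    Root rose: left subtree has 1 node {fig}, right has 3 {mint, rye, kale}.
      Root kale: left subtree has 2 nodes {mint, rye}, right has 0 { }.
        Root rye: left subtree has 1 node {mint}, right has 0 { }.
  Root lily: left subtree has 1 node {sage}, right has 0 { }.

fig mint rye kale rose iris sage lily yew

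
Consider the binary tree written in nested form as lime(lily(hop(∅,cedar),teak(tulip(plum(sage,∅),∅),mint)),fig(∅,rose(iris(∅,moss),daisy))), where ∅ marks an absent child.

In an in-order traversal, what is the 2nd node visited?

In-order visits the left subtree, then the node, then the right subtree.
At lime: go left to lily.
  At lily: go left to hop.
    At hop: no left child.
    Visit hop.
    At hop: go right to cedar.
      cedar is a leaf — visit cedar.
  Visit lily.
  At lily: go right to teak.
    At teak: go left to tulip.
      At tulip: go left to plum.
        At plum: go left to sage.
          sage is a leaf — visit sage.
        Visit plum.
        At plum: no right child.
      Visit tulip.
      At tulip: no right child.
    Visit teak.
    At teak: go right to mint.
      mint is a leaf — visit mint.
Visit lime.
At lime: go right to fig.
  At fig: no left child.
  Visit fig.
  At fig: go right to rose.
    At rose: go left to iris.
      At iris: no left child.
      Visit iris.
      At iris: go right to moss.
        moss is a leaf — visit moss.
    Visit rose.
    At rose: go right to daisy.
      daisy is a leaf — visit daisy.
Full in-order sequence: hop, cedar, lily, sage, plum, tulip, teak, mint, lime, fig, iris, moss, rose, daisy.

cedar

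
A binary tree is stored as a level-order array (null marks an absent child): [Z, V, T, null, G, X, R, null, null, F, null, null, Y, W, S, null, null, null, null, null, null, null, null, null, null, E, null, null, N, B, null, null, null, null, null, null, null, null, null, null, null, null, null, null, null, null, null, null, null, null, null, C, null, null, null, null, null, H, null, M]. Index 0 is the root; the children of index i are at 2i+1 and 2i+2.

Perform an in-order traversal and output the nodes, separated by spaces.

V F G Z X C E Y T W H N R M B S

In-order visits the left subtree, then the node, then the right subtree.
At Z: go left to V.
  At V: no left child.
  Visit V.
  At V: go right to G.
    At G: go left to F.
      F is a leaf — visit F.
    Visit G.
    At G: no right child.
Visit Z.
At Z: go right to T.
  At T: go left to X.
    At X: no left child.
    Visit X.
    At X: go right to Y.
      At Y: go left to E.
        At E: go left to C.
          C is a leaf — visit C.
        Visit E.
        At E: no right child.
      Visit Y.
      At Y: no right child.
  Visit T.
  At T: go right to R.
    At R: go left to W.
      At W: no left child.
      Visit W.
      At W: go right to N.
        At N: go left to H.
          H is a leaf — visit H.
        Visit N.
        At N: no right child.
    Visit R.
    At R: go right to S.
      At S: go left to B.
        At B: go left to M.
          M is a leaf — visit M.
        Visit B.
        At B: no right child.
      Visit S.
      At S: no right child.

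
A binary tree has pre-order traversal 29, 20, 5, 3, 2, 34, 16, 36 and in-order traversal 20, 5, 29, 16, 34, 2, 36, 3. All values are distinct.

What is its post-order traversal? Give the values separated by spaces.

5 20 16 34 36 2 3 29

The first element of pre-order is the root; it splits in-order into left and right subtrees.
Root 29: left subtree has 2 nodes {20, 5}, right has 5 {16, 34, 2, 36, 3}.
  Root 20: left subtree has 0 nodes { }, right has 1 {5}.
  Root 3: left subtree has 4 nodes {16, 34, 2, 36}, right has 0 { }.
    Root 2: left subtree has 2 nodes {16, 34}, right has 1 {36}.
      Root 34: left subtree has 1 node {16}, right has 0 { }.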